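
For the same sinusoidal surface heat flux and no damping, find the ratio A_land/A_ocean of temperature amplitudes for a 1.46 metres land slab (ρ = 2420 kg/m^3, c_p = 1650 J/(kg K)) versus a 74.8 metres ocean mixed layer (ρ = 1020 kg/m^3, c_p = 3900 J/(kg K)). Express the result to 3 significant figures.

51.0

C_ocean = 1020 × 3900 × 74.8 = 2.98×10^8 J/(m²·K).
C_land = 2420 × 1650 × 1.46 = 5.83×10^6 J/(m²·K).
Undamped amplitude ∝ 1/C, so A_land/A_ocean = C_ocean/C_land = 51.0.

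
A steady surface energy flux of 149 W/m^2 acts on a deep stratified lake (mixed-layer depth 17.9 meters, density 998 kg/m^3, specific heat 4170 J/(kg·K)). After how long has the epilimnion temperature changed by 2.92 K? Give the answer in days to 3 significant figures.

Areal heat capacity C = ρ c_p D = 998 × 4170 × 17.9 = 7.45×10^7 J m⁻² K⁻¹.
Time required: Δt = C ΔT / F = 7.45×10^7 × 2.92 / 149 = 1.46×10^6 s.
In days: 1.46×10^6 s / (86400 s/day) = 16.9 days.

16.9 days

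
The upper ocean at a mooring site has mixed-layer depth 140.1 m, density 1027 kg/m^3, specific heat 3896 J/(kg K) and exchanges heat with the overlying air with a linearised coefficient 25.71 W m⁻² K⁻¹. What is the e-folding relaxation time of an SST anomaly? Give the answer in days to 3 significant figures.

252 days

Areal heat capacity C = ρ c_p D = 1027 × 3896 × 140.1 = 5.61×10^8 J/(m²·K).
Relaxation time τ = C / λ = 5.61×10^8 / 25.71 = 2.18×10^7 s.
In days: 2.18×10^7 s / (86400 s/day) = 252 days.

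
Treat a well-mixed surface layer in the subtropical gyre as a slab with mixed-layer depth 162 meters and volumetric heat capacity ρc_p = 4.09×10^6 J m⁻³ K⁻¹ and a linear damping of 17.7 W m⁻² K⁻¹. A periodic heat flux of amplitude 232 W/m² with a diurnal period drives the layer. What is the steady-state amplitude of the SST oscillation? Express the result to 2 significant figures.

0.0048 K

Areal heat capacity C = ρc_p × D = 4.09×10^6 × 162 = 6.63×10^8 J/(m²·K).
Angular frequency ω = 2π / T = 2π / 86400 s = 7.27×10^-5 s⁻¹.
√((Cω)² + λ²) = √((48200)² + 17.7²) = 48200 W/(m²·K).
Amplitude A = F₀ / √((Cω)²+λ²) = 232 / 48200 = 0.00481 K.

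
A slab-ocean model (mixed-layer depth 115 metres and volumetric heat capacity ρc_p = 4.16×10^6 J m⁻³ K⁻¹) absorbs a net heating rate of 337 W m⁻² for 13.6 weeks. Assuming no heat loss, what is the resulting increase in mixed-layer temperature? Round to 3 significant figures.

5.79 K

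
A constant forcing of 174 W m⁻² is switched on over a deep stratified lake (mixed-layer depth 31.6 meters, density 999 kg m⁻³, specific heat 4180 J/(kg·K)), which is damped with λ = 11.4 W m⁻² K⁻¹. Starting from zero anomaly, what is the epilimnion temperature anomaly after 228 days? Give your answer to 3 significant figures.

Areal heat capacity C = ρ c_p D = 999 × 4180 × 31.6 = 1.32×10^8 J/(m^2 K).
τ = C / λ = 1.32×10^8 / 11.4 = 1.16×10^7 s.
Equilibrium anomaly ΔT_eq = F / λ = 174 / 11.4 = 15.3 K.
t = 228 days = 1.97×10^7 s, so t/τ = 1.70.
ΔT(t) = ΔT_eq (1 − e^(−t/τ)) = 15.3 × (1 − e^−1.70) = 12.5 K.

12.5 K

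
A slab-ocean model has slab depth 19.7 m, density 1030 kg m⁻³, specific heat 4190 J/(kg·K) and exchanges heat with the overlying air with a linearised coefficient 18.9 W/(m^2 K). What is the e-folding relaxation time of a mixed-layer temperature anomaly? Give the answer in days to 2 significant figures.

52 days

Areal heat capacity C = ρ c_p D = 1030 × 4190 × 19.7 = 8.50×10^7 J/(m²·K).
Relaxation time τ = C / λ = 8.50×10^7 / 18.9 = 4.50×10^6 s.
In days: 4.50×10^6 s / (86400 s/day) = 52.1 days.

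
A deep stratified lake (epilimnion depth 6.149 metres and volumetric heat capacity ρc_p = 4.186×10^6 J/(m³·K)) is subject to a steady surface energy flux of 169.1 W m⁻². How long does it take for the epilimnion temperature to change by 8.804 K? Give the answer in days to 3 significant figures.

Areal heat capacity C = ρc_p × D = 4.186×10^6 × 6.149 = 2.57×10^7 J m⁻² K⁻¹.
Time required: Δt = C ΔT / F = 2.57×10^7 × 8.804 / 169.1 = 1.34×10^6 s.
In days: 1.34×10^6 s / (86400 s/day) = 15.5 days.

15.5 days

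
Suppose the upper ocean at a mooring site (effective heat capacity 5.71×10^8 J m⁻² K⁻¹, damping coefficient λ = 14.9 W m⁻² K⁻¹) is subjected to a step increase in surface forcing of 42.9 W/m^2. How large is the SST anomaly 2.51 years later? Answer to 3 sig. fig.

2.51 K

Areal heat capacity C = 5.71×10^8 J m⁻² K⁻¹ (given).
τ = C / λ = 5.71×10^8 / 14.9 = 3.83×10^7 s.
Equilibrium anomaly ΔT_eq = F / λ = 42.9 / 14.9 = 2.88 K.
t = 2.51 years = 7.92×10^7 s, so t/τ = 2.07.
ΔT(t) = ΔT_eq (1 − e^(−t/τ)) = 2.88 × (1 − e^−2.07) = 2.51 K.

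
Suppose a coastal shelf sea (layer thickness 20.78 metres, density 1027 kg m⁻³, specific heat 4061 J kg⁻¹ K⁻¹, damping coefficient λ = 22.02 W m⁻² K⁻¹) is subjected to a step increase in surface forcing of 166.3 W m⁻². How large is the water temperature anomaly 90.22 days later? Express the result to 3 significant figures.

6.51 K

Areal heat capacity C = ρ c_p D = 1027 × 4061 × 20.78 = 8.67×10^7 J/(m^2 K).
τ = C / λ = 8.67×10^7 / 22.02 = 3.94×10^6 s.
Equilibrium anomaly ΔT_eq = F / λ = 166.3 / 22.02 = 7.55 K.
t = 90.22 days = 7.80×10^6 s, so t/τ = 1.98.
ΔT(t) = ΔT_eq (1 − e^(−t/τ)) = 7.55 × (1 − e^−1.98) = 6.51 K.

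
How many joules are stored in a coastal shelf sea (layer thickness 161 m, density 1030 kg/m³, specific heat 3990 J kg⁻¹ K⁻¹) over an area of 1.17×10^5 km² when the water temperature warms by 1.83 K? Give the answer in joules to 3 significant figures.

Areal heat capacity C = ρ c_p D = 1030 × 3990 × 161 = 6.62×10^8 J/(m²·K).
Heat per unit area: q = C ΔT = 6.62×10^8 × 1.83 = 1.21×10^9 J/m².
Total heat: Q = q × A = 1.21×10^9 × (1.17×10^5 × 10⁶ m²) = 1.42×10^20 J.

1.42×10^20 J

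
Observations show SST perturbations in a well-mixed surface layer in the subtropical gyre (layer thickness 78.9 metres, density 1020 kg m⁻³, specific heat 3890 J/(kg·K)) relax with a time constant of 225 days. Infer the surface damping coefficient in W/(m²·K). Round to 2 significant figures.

Areal heat capacity C = ρ c_p D = 1020 × 3890 × 78.9 = 3.13×10^8 J/(m^2 K).
τ = 225 days = 1.94×10^7 s.
λ = C / τ = 3.13×10^8 / 1.94×10^7 = 16.1 W/(m²·K).

16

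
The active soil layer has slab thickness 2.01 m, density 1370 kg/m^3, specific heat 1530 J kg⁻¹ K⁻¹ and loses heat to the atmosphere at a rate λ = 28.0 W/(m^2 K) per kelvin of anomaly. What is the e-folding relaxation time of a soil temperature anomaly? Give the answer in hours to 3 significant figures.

41.8 hours

Areal heat capacity C = ρ c_p D = 1370 × 1530 × 2.01 = 4.21×10^6 J m⁻² K⁻¹.
Relaxation time τ = C / λ = 4.21×10^6 / 28.0 = 1.50×10^5 s.
In hours: 1.50×10^5 s / (3600 s/hour) = 41.8 hours.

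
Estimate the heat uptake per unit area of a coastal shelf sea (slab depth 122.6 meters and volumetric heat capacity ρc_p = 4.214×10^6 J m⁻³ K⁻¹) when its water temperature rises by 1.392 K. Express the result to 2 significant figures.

7.2×10^8

Areal heat capacity C = ρc_p × D = 4.214×10^6 × 122.6 = 5.17×10^8 J/(m^2 K).
ΔQ = C ΔT = 5.17×10^8 × 1.392 = 7.19×10^8 J/m².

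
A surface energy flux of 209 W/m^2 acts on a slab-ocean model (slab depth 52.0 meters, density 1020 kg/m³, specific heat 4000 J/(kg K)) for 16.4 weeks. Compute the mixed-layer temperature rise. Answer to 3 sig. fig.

9.77 K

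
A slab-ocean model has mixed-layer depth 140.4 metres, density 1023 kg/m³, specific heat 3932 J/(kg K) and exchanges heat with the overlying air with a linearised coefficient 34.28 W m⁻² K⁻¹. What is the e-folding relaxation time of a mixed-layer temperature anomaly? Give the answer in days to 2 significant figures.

190 days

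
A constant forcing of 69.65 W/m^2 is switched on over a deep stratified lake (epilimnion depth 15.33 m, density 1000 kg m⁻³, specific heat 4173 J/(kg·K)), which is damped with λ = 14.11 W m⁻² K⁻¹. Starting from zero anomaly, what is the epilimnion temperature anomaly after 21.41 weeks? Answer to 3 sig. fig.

Areal heat capacity C = ρ c_p D = 1000 × 4173 × 15.33 = 6.40×10^7 J/(m^2 K).
τ = C / λ = 6.40×10^7 / 14.11 = 4.53×10^6 s.
Equilibrium anomaly ΔT_eq = F / λ = 69.65 / 14.11 = 4.94 K.
t = 21.41 weeks = 1.29×10^7 s, so t/τ = 2.86.
ΔT(t) = ΔT_eq (1 − e^(−t/τ)) = 4.94 × (1 − e^−2.86) = 4.65 K.

4.65 K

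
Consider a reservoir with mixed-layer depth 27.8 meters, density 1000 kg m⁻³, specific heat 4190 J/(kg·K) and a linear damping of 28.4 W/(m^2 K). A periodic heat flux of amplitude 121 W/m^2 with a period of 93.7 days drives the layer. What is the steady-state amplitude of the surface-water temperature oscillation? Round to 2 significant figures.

Areal heat capacity C = ρ c_p D = 1000 × 4190 × 27.8 = 1.16×10^8 J m⁻² K⁻¹.
Angular frequency ω = 2π / T = 2π / 8.10×10^6 s = 7.76×10^-7 s⁻¹.
√((Cω)² + λ²) = √((90.4)² + 28.4²) = 94.8 W/(m²·K).
Amplitude A = F₀ / √((Cω)²+λ²) = 121 / 94.8 = 1.28 K.

1.3 K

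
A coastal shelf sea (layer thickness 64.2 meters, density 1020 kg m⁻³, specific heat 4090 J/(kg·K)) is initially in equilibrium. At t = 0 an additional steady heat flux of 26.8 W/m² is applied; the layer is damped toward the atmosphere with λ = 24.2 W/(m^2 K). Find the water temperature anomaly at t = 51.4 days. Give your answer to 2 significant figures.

0.37 K

Areal heat capacity C = ρ c_p D = 1020 × 4090 × 64.2 = 2.68×10^8 J m⁻² K⁻¹.
τ = C / λ = 2.68×10^8 / 24.2 = 1.11×10^7 s.
Equilibrium anomaly ΔT_eq = F / λ = 26.8 / 24.2 = 1.11 K.
t = 51.4 days = 4.44×10^6 s, so t/τ = 0.401.
ΔT(t) = ΔT_eq (1 − e^(−t/τ)) = 1.11 × (1 − e^−0.401) = 0.366 K.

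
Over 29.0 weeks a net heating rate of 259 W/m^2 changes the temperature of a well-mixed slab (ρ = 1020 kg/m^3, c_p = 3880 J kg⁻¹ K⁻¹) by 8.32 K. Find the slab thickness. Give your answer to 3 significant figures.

Heat input Q = F Δt = 259 × 1.75×10^7 s = 4.54×10^9 J/m².
Required areal heat capacity C = Q / ΔT = 5.46×10^8 J/(m²·K).
Depth D = C / (ρ c_p) = 5.46×10^8 / (1020 × 3880) = 138 m.

138 m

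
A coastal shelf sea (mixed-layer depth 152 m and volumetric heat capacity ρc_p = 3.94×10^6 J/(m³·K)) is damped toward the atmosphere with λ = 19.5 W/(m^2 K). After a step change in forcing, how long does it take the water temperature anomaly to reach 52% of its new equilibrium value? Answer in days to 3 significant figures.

261 days

Areal heat capacity C = ρc_p × D = 3.94×10^6 × 152 = 5.99×10^8 J/(m²·K).
τ = C / λ = 5.99×10^8 / 19.5 = 3.07×10^7 s.
Fraction reached: 1 − e^(−t/τ) = 0.52 ⇒ t = −τ ln(1 − 0.52) = τ × 0.734.
t = 2.25×10^7 s = 261 days.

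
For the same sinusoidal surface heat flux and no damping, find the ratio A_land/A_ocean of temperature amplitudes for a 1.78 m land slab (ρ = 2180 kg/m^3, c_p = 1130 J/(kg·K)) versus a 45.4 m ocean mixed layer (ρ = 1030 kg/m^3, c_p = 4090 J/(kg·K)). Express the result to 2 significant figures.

C_ocean = 1030 × 4090 × 45.4 = 1.91×10^8 J/(m²·K).
C_land = 2180 × 1130 × 1.78 = 4.38×10^6 J/(m²·K).
Undamped amplitude ∝ 1/C, so A_land/A_ocean = C_ocean/C_land = 43.6.

44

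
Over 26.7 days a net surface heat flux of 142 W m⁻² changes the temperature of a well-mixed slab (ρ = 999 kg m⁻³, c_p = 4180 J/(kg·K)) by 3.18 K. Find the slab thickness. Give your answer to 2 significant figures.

25 m

Heat input Q = F Δt = 142 × 2.31×10^6 s = 3.28×10^8 J/m².
Required areal heat capacity C = Q / ΔT = 1.03×10^8 J/(m²·K).
Depth D = C / (ρ c_p) = 1.03×10^8 / (999 × 4180) = 24.7 m.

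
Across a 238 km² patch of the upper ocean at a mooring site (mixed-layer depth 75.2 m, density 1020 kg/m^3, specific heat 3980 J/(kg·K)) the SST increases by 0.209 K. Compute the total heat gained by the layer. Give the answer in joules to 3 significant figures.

Areal heat capacity C = ρ c_p D = 1020 × 3980 × 75.2 = 3.05×10^8 J m⁻² K⁻¹.
Heat per unit area: q = C ΔT = 3.05×10^8 × 0.209 = 6.38×10^7 J/m².
Total heat: Q = q × A = 6.38×10^7 × (238 × 10⁶ m²) = 1.52×10^16 J.

1.52×10^16 J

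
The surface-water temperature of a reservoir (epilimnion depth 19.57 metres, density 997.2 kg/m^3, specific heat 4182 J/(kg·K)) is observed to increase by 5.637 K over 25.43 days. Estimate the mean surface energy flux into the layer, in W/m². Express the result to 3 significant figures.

Areal heat capacity C = ρ c_p D = 997.2 × 4182 × 19.57 = 8.16×10^7 J/(m²·K).
Required heat per unit area: Q = C ΔT = 8.16×10^7 × 5.637 = 4.60×10^8 J/m².
Flux F = Q / Δt = 4.60×10^8 / 2.20×10^6 s = 209 W/m².

209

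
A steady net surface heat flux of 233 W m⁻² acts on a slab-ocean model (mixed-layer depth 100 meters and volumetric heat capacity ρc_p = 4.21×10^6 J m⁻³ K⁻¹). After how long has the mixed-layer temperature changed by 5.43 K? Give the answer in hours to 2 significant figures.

Areal heat capacity C = ρc_p × D = 4.21×10^6 × 100 = 4.21×10^8 J m⁻² K⁻¹.
Time required: Δt = C ΔT / F = 4.21×10^8 × 5.43 / 233 = 9.81×10^6 s.
In hours: 9.81×10^6 s / (3600 s/hour) = 2730 hours.

2700 hours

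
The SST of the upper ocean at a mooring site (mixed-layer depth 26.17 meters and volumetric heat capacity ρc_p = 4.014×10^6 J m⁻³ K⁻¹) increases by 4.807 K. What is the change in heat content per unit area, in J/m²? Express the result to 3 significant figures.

Areal heat capacity C = ρc_p × D = 4.014×10^6 × 26.17 = 1.05×10^8 J/(m^2 K).
ΔQ = C ΔT = 1.05×10^8 × 4.807 = 5.05×10^8 J/m².

5.05×10^8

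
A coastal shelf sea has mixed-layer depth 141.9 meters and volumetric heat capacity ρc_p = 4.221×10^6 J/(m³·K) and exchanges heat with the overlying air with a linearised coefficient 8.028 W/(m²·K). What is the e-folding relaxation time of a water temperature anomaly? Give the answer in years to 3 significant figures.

2.36 years

Areal heat capacity C = ρc_p × D = 4.221×10^6 × 141.9 = 5.99×10^8 J/(m²·K).
Relaxation time τ = C / λ = 5.99×10^8 / 8.028 = 7.46×10^7 s.
In years: 7.46×10^7 s / (3.156×10^7 s/year) = 2.36 years.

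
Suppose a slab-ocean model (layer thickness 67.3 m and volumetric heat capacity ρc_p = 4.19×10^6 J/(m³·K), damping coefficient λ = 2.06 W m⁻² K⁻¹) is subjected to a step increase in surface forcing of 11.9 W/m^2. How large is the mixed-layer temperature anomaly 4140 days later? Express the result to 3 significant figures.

Areal heat capacity C = ρc_p × D = 4.19×10^6 × 67.3 = 2.82×10^8 J m⁻² K⁻¹.
τ = C / λ = 2.82×10^8 / 2.06 = 1.37×10^8 s.
Equilibrium anomaly ΔT_eq = F / λ = 11.9 / 2.06 = 5.78 K.
t = 4140 days = 3.58×10^8 s, so t/τ = 2.61.
ΔT(t) = ΔT_eq (1 − e^(−t/τ)) = 5.78 × (1 − e^−2.61) = 5.35 K.

5.35 K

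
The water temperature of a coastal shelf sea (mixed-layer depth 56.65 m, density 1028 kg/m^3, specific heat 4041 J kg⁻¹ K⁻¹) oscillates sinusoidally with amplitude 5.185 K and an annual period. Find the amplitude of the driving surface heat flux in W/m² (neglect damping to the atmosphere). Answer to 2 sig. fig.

Areal heat capacity C = ρ c_p D = 1028 × 4041 × 56.65 = 2.35×10^8 J m⁻² K⁻¹.
ω = 2π / 3.15×10^7 s = 1.99×10^-7 s⁻¹.
Cω = 2.35×10^8 × 1.99×10^-7 = 46.9 W/(m²·K).
F₀ = A × Cω = 5.185 × 46.9 = 243 W/m².

240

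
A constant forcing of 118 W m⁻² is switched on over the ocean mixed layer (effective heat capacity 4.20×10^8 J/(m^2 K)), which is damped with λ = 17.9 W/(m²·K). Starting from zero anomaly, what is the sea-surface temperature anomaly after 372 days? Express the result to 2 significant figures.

4.9 K

Areal heat capacity C = 4.20×10^8 J/(m^2 K) (given).
τ = C / λ = 4.20×10^8 / 17.9 = 2.35×10^7 s.
Equilibrium anomaly ΔT_eq = F / λ = 118 / 17.9 = 6.59 K.
t = 372 days = 3.21×10^7 s, so t/τ = 1.37.
ΔT(t) = ΔT_eq (1 − e^(−t/τ)) = 6.59 × (1 − e^−1.37) = 4.92 K.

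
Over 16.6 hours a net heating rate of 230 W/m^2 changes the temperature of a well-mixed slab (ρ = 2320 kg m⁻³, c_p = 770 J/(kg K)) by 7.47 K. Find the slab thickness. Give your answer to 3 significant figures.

1.03 m

Heat input Q = F Δt = 230 × 59800 s = 1.37×10^7 J/m².
Required areal heat capacity C = Q / ΔT = 1.84×10^6 J/(m²·K).
Depth D = C / (ρ c_p) = 1.84×10^6 / (2320 × 770) = 1.03 m.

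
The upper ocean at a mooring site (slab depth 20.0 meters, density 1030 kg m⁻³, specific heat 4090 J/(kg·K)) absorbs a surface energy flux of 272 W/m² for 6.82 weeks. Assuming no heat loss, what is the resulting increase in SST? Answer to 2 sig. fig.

13 K

Areal heat capacity C = ρ c_p D = 1030 × 4090 × 20.0 = 8.43×10^7 J m⁻² K⁻¹.
Net heat input Q = F Δt = 272 × (6.82 weeks × 6.048×10^5 s/week) = 1.12×10^9 J/m².
ΔT = Q / C = 1.12×10^9 / 8.43×10^7 = 13.3 K.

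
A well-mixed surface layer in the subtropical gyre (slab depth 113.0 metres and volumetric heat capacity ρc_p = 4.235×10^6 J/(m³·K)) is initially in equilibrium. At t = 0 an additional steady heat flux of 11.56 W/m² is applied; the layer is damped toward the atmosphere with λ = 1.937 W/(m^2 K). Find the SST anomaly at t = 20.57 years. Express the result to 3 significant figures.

5.54 K

Areal heat capacity C = ρc_p × D = 4.235×10^6 × 113.0 = 4.79×10^8 J m⁻² K⁻¹.
τ = C / λ = 4.79×10^8 / 1.937 = 2.47×10^8 s.
Equilibrium anomaly ΔT_eq = F / λ = 11.56 / 1.937 = 5.97 K.
t = 20.57 years = 6.49×10^8 s, so t/τ = 2.63.
ΔT(t) = ΔT_eq (1 − e^(−t/τ)) = 5.97 × (1 − e^−2.63) = 5.54 K.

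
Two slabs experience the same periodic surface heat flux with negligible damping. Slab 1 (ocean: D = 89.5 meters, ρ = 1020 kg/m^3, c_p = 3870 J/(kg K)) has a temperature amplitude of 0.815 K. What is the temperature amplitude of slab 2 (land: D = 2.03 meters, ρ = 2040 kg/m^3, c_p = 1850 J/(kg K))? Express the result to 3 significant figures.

37.6 K

C_ocean = 3.53×10^8 J/(m²·K); C_land = 7.66×10^6 J/(m²·K).
A ∝ 1/C ⇒ A_land = A_ocean × C_ocean/C_land = 0.815 × 46.1 = 37.6 K.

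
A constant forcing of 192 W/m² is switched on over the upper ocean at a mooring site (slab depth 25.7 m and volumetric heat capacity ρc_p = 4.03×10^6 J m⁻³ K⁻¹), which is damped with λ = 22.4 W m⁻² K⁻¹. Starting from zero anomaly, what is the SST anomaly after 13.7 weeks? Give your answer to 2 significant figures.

Areal heat capacity C = ρc_p × D = 4.03×10^6 × 25.7 = 1.04×10^8 J m⁻² K⁻¹.
τ = C / λ = 1.04×10^8 / 22.4 = 4.62×10^6 s.
Equilibrium anomaly ΔT_eq = F / λ = 192 / 22.4 = 8.57 K.
t = 13.7 weeks = 8.29×10^6 s, so t/τ = 1.79.
ΔT(t) = ΔT_eq (1 − e^(−t/τ)) = 8.57 × (1 − e^−1.79) = 7.14 K.

7.1 K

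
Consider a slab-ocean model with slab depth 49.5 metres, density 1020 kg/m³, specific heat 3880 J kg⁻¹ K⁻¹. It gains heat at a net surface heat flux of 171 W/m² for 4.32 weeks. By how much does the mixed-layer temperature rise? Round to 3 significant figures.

Areal heat capacity C = ρ c_p D = 1020 × 3880 × 49.5 = 1.96×10^8 J/(m²·K).
Net heat input Q = F Δt = 171 × (4.32 weeks × 6.048×10^5 s/week) = 4.47×10^8 J/m².
ΔT = Q / C = 4.47×10^8 / 1.96×10^8 = 2.28 K.

2.28 K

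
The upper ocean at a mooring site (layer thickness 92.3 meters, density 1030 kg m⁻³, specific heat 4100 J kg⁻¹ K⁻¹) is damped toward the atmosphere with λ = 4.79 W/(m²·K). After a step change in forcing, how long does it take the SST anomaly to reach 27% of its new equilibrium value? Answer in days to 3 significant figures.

Areal heat capacity C = ρ c_p D = 1030 × 4100 × 92.3 = 3.90×10^8 J/(m²·K).
τ = C / λ = 3.90×10^8 / 4.79 = 8.14×10^7 s.
Fraction reached: 1 − e^(−t/τ) = 0.27 ⇒ t = −τ ln(1 − 0.27) = τ × 0.315.
t = 2.56×10^7 s = 296 days.

296 days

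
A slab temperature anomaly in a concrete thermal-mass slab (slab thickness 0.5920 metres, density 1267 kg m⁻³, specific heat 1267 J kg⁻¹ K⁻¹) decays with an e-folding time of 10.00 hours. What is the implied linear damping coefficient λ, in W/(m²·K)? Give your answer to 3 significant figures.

26.4

Areal heat capacity C = ρ c_p D = 1267 × 1267 × 0.5920 = 9.50×10^5 J/(m²·K).
τ = 10.00 hours = 36000 s.
λ = C / τ = 9.50×10^5 / 36000 = 26.4 W/(m²·K).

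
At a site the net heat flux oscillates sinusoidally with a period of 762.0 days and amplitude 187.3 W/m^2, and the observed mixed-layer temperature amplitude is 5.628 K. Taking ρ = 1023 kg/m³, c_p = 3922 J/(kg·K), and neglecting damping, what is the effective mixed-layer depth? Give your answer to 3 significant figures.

ω = 2π / 6.58×10^7 s = 9.54×10^-8 s⁻¹.
Required C = F₀ / (A ω) = 187.3 / (5.628 × 9.54×10^-8) = 3.49×10^8 J/(m²·K).
D = C / (ρ c_p) = 3.49×10^8 / (1023 × 3922) = 86.9 m.

86.9 m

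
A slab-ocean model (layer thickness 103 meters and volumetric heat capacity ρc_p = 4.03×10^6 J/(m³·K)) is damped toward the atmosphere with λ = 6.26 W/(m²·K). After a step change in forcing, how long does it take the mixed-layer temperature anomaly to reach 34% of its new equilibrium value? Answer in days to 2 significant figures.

320 days

Areal heat capacity C = ρc_p × D = 4.03×10^6 × 103 = 4.15×10^8 J/(m^2 K).
τ = C / λ = 4.15×10^8 / 6.26 = 6.63×10^7 s.
Fraction reached: 1 − e^(−t/τ) = 0.34 ⇒ t = −τ ln(1 − 0.34) = τ × 0.416.
t = 2.76×10^7 s = 319 days.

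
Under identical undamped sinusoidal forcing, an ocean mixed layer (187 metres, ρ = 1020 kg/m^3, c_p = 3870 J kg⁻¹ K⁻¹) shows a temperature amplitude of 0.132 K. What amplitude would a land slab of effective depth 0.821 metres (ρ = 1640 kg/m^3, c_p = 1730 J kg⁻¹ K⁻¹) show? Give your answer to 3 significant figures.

C_ocean = 7.38×10^8 J/(m²·K); C_land = 2.33×10^6 J/(m²·K).
A ∝ 1/C ⇒ A_land = A_ocean × C_ocean/C_land = 0.132 × 317 = 41.8 K.

41.8 K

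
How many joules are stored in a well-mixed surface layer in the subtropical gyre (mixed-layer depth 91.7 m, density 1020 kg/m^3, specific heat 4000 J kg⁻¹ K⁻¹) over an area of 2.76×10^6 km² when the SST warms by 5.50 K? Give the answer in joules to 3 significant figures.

5.68×10^21 J

Areal heat capacity C = ρ c_p D = 1020 × 4000 × 91.7 = 3.74×10^8 J/(m^2 K).
Heat per unit area: q = C ΔT = 3.74×10^8 × 5.50 = 2.06×10^9 J/m².
Total heat: Q = q × A = 2.06×10^9 × (2.76×10^6 × 10⁶ m²) = 5.68×10^21 J.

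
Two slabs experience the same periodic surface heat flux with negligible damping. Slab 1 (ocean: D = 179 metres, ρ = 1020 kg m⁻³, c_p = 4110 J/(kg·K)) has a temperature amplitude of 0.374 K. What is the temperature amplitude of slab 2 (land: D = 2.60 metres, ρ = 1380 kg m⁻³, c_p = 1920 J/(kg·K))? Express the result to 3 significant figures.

C_ocean = 7.50×10^8 J/(m²·K); C_land = 6.89×10^6 J/(m²·K).
A ∝ 1/C ⇒ A_land = A_ocean × C_ocean/C_land = 0.374 × 109 = 40.7 K.

40.7 K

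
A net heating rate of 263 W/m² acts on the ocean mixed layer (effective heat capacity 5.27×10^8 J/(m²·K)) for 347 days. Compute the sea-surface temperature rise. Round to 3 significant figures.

Areal heat capacity C = 5.27×10^8 J/(m²·K) (given).
Net heat input Q = F Δt = 263 × (347 days × 86400 s/day) = 7.88×10^9 J/m².
ΔT = Q / C = 7.88×10^9 / 5.27×10^8 = 15.0 K.

15.0 K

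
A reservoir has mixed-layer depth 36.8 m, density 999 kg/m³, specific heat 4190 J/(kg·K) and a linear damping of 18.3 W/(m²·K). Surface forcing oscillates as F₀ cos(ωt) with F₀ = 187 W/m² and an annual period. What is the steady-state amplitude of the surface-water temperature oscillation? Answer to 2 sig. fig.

Areal heat capacity C = ρ c_p D = 999 × 4190 × 36.8 = 1.54×10^8 J/(m^2 K).
Angular frequency ω = 2π / T = 2π / 3.15×10^7 s = 1.99×10^-7 s⁻¹.
√((Cω)² + λ²) = √((30.7)² + 18.3²) = 35.7 W/(m²·K).
Amplitude A = F₀ / √((Cω)²+λ²) = 187 / 35.7 = 5.23 K.

5.2 K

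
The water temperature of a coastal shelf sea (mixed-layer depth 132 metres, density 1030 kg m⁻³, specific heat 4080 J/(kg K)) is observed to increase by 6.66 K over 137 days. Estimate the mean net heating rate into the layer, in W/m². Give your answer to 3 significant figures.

Areal heat capacity C = ρ c_p D = 1030 × 4080 × 132 = 5.55×10^8 J m⁻² K⁻¹.
Required heat per unit area: Q = C ΔT = 5.55×10^8 × 6.66 = 3.69×10^9 J/m².
Flux F = Q / Δt = 3.69×10^9 / 1.18×10^7 s = 312 W/m².

312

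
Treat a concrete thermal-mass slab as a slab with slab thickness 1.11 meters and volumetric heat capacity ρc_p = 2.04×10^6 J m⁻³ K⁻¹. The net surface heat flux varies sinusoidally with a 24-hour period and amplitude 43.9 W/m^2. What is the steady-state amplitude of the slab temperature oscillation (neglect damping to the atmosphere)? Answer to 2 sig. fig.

0.27 K

Areal heat capacity C = ρc_p × D = 2.04×10^6 × 1.11 = 2.26×10^6 J/(m^2 K).
Angular frequency ω = 2π / T = 2π / 86400 s = 7.27×10^-5 s⁻¹.
Cω = 2.26×10^6 × 7.27×10^-5 = 165 W/(m²·K).
Amplitude A = F₀ / (Cω) = 43.9 / 165 = 0.267 K.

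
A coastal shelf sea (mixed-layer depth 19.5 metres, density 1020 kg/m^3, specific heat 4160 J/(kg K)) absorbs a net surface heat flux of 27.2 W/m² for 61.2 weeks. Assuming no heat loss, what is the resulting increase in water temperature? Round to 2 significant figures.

Areal heat capacity C = ρ c_p D = 1020 × 4160 × 19.5 = 8.27×10^7 J m⁻² K⁻¹.
Net heat input Q = F Δt = 27.2 × (61.2 weeks × 6.048×10^5 s/week) = 1.01×10^9 J/m².
ΔT = Q / C = 1.01×10^9 / 8.27×10^7 = 12.2 K.

12 K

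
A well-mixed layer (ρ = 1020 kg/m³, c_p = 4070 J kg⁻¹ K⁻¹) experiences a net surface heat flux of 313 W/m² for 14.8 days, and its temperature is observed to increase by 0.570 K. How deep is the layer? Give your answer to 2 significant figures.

Heat input Q = F Δt = 313 × 1.28×10^6 s = 4.00×10^8 J/m².
Required areal heat capacity C = Q / ΔT = 7.02×10^8 J/(m²·K).
Depth D = C / (ρ c_p) = 7.02×10^8 / (1020 × 4070) = 169 m.

170 m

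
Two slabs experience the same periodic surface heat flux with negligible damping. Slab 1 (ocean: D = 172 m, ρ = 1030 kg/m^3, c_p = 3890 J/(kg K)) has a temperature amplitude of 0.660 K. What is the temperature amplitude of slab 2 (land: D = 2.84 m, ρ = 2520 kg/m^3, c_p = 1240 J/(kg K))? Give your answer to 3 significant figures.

51.3 K

C_ocean = 6.89×10^8 J/(m²·K); C_land = 8.87×10^6 J/(m²·K).
A ∝ 1/C ⇒ A_land = A_ocean × C_ocean/C_land = 0.660 × 77.7 = 51.3 K.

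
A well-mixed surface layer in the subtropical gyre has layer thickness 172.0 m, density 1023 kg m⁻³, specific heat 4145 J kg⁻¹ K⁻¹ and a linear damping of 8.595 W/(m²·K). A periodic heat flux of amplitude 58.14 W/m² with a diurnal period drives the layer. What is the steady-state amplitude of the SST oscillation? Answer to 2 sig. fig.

0.0011 K

Areal heat capacity C = ρ c_p D = 1023 × 4145 × 172.0 = 7.29×10^8 J m⁻² K⁻¹.
Angular frequency ω = 2π / T = 2π / 86400 s = 7.27×10^-5 s⁻¹.
√((Cω)² + λ²) = √((53000)² + 8.595²) = 53000 W/(m²·K).
Amplitude A = F₀ / √((Cω)²+λ²) = 58.14 / 53000 = 0.00110 K.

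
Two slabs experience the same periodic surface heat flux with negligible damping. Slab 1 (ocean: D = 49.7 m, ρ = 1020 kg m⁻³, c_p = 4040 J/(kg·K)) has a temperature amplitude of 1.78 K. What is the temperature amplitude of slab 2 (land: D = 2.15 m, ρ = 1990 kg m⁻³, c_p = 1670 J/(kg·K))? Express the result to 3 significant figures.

51.0 K

C_ocean = 2.05×10^8 J/(m²·K); C_land = 7.15×10^6 J/(m²·K).
A ∝ 1/C ⇒ A_land = A_ocean × C_ocean/C_land = 1.78 × 28.7 = 51.0 K.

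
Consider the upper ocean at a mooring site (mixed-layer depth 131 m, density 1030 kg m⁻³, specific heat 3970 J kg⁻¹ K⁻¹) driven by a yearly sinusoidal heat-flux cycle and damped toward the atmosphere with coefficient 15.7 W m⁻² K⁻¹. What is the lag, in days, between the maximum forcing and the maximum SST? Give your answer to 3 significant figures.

82.8 days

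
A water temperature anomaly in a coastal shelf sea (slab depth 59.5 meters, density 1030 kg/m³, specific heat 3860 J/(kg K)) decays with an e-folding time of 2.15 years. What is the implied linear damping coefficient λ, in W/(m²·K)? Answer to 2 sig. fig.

Areal heat capacity C = ρ c_p D = 1030 × 3860 × 59.5 = 2.37×10^8 J/(m²·K).
τ = 2.15 years = 6.78×10^7 s.
λ = C / τ = 2.37×10^8 / 6.78×10^7 = 3.49 W/(m²·K).

3.5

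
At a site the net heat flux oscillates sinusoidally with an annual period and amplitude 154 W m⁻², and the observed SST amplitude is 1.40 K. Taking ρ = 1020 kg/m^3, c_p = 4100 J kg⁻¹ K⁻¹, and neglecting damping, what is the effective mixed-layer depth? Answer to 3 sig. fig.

132 m

ω = 2π / 3.15×10^7 s = 1.99×10^-7 s⁻¹.
Required C = F₀ / (A ω) = 154 / (1.40 × 1.99×10^-7) = 5.52×10^8 J/(m²·K).
D = C / (ρ c_p) = 5.52×10^8 / (1020 × 4100) = 132 m.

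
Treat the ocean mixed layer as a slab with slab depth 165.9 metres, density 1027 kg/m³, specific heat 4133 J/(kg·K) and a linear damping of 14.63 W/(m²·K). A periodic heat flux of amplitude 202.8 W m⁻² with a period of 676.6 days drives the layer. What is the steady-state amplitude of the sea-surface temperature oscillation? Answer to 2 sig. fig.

Areal heat capacity C = ρ c_p D = 1027 × 4133 × 165.9 = 7.04×10^8 J m⁻² K⁻¹.
Angular frequency ω = 2π / T = 2π / 5.85×10^7 s = 1.07×10^-7 s⁻¹.
√((Cω)² + λ²) = √((75.7)² + 14.63²) = 77.1 W/(m²·K).
Amplitude A = F₀ / √((Cω)²+λ²) = 202.8 / 77.1 = 2.63 K.

2.6 K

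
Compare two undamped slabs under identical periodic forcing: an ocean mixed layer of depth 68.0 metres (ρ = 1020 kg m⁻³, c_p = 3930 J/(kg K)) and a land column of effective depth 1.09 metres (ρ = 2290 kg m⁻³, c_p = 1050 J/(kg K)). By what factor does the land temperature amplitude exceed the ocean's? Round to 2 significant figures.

100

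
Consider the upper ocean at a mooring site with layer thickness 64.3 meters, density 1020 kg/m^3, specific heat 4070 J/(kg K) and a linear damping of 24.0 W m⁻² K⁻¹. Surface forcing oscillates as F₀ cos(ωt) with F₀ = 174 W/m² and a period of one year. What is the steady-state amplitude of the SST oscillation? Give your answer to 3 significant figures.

2.98 K

Areal heat capacity C = ρ c_p D = 1020 × 4070 × 64.3 = 2.67×10^8 J/(m^2 K).
Angular frequency ω = 2π / T = 2π / 3.15×10^7 s = 1.99×10^-7 s⁻¹.
√((Cω)² + λ²) = √((53.2)² + 24.0²) = 58.3 W/(m²·K).
Amplitude A = F₀ / √((Cω)²+λ²) = 174 / 58.3 = 2.98 K.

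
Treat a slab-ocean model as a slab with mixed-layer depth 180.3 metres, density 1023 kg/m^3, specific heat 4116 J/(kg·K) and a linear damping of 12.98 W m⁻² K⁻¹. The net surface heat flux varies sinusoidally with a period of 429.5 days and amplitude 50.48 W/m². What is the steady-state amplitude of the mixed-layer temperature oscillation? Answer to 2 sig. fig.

0.39 K

Areal heat capacity C = ρ c_p D = 1023 × 4116 × 180.3 = 7.59×10^8 J/(m²·K).
Angular frequency ω = 2π / T = 2π / 3.71×10^7 s = 1.69×10^-7 s⁻¹.
√((Cω)² + λ²) = √((129)² + 12.98²) = 129 W/(m²·K).
Amplitude A = F₀ / √((Cω)²+λ²) = 50.48 / 129 = 0.391 K.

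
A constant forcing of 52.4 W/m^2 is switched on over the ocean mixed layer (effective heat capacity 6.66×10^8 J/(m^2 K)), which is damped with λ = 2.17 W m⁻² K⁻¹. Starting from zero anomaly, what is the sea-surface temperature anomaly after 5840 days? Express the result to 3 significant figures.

Areal heat capacity C = 6.66×10^8 J/(m^2 K) (given).
τ = C / λ = 6.66×10^8 / 2.17 = 3.07×10^8 s.
Equilibrium anomaly ΔT_eq = F / λ = 52.4 / 2.17 = 24.1 K.
t = 5840 days = 5.05×10^8 s, so t/τ = 1.64.
ΔT(t) = ΔT_eq (1 − e^(−t/τ)) = 24.1 × (1 − e^−1.64) = 19.5 K.

19.5 K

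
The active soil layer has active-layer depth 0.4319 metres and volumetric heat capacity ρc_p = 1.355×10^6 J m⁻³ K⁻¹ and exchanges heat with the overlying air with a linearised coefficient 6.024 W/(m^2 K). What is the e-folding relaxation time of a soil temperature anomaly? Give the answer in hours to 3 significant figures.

27.0 hours

Areal heat capacity C = ρc_p × D = 1.355×10^6 × 0.4319 = 5.85×10^5 J m⁻² K⁻¹.
Relaxation time τ = C / λ = 5.85×10^5 / 6.024 = 97100 s.
In hours: 97100 s / (3600 s/hour) = 27.0 hours.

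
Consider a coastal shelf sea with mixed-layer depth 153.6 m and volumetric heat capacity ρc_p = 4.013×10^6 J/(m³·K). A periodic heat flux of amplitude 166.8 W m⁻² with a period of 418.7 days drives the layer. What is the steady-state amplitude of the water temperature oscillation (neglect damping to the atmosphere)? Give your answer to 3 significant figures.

1.56 K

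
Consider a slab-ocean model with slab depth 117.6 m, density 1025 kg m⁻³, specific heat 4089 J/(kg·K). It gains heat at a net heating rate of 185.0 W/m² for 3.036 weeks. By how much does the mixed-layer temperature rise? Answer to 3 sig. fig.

0.689 K

Areal heat capacity C = ρ c_p D = 1025 × 4089 × 117.6 = 4.93×10^8 J/(m²·K).
Net heat input Q = F Δt = 185.0 × (3.036 weeks × 6.048×10^5 s/week) = 3.40×10^8 J/m².
ΔT = Q / C = 3.40×10^8 / 4.93×10^8 = 0.689 K.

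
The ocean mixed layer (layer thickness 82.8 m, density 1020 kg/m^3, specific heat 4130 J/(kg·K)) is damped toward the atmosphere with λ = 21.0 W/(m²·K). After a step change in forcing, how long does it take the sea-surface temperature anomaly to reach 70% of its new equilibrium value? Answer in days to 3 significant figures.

Areal heat capacity C = ρ c_p D = 1020 × 4130 × 82.8 = 3.49×10^8 J/(m^2 K).
τ = C / λ = 3.49×10^8 / 21.0 = 1.66×10^7 s.
Fraction reached: 1 − e^(−t/τ) = 0.70 ⇒ t = −τ ln(1 − 0.70) = τ × 1.20.
t = 2.00×10^7 s = 231 days.

231 days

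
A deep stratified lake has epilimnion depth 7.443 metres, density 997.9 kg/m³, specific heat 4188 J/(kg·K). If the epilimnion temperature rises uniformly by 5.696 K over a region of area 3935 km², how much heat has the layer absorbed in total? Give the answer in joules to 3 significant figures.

6.97×10^17 J

Areal heat capacity C = ρ c_p D = 997.9 × 4188 × 7.443 = 3.11×10^7 J/(m^2 K).
Heat per unit area: q = C ΔT = 3.11×10^7 × 5.696 = 1.77×10^8 J/m².
Total heat: Q = q × A = 1.77×10^8 × (3935 × 10⁶ m²) = 6.97×10^17 J.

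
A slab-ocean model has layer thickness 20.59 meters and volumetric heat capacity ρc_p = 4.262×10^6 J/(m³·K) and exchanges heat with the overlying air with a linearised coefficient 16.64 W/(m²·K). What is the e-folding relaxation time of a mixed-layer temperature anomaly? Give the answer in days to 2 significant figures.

61 days

Areal heat capacity C = ρc_p × D = 4.262×10^6 × 20.59 = 8.78×10^7 J/(m²·K).
Relaxation time τ = C / λ = 8.78×10^7 / 16.64 = 5.27×10^6 s.
In days: 5.27×10^6 s / (86400 s/day) = 61.0 days.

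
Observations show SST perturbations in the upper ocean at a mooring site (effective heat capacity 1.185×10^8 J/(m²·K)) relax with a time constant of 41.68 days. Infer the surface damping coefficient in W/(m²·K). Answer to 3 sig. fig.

32.9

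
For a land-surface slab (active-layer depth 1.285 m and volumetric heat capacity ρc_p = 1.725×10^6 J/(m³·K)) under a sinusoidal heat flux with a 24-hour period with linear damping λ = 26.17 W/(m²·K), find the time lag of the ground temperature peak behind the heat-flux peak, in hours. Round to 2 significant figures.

5.4 hours

Areal heat capacity C = ρc_p × D = 1.725×10^6 × 1.285 = 2.22×10^6 J m⁻² K⁻¹.
ω = 2π / 86400 s = 7.27×10^-5 s⁻¹.
Phase lag φ = arctan(Cω/λ) = arctan(161/26.17) = 1.41 rad.
Time lag = φ / ω = 1.41 / 7.27×10^-5 = 19400 s = 5.39 hours.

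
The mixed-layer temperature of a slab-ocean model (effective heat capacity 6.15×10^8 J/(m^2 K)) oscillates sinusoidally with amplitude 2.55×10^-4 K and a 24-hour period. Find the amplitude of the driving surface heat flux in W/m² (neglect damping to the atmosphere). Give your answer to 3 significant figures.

11.4

Areal heat capacity C = 6.15×10^8 J/(m^2 K) (given).
ω = 2π / 86400 s = 7.27×10^-5 s⁻¹.
Cω = 6.15×10^8 × 7.27×10^-5 = 44700 W/(m²·K).
F₀ = A × Cω = 2.55×10^-4 × 44700 = 11.4 W/m².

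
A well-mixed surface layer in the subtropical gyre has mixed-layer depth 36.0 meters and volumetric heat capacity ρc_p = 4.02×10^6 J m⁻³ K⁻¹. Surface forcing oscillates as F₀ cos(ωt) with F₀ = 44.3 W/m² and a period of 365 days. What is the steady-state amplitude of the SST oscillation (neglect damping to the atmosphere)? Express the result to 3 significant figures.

1.54 K

Areal heat capacity C = ρc_p × D = 4.02×10^6 × 36.0 = 1.45×10^8 J/(m^2 K).
Angular frequency ω = 2π / T = 2π / 3.15×10^7 s = 1.99×10^-7 s⁻¹.
Cω = 1.45×10^8 × 1.99×10^-7 = 28.8 W/(m²·K).
Amplitude A = F₀ / (Cω) = 44.3 / 28.8 = 1.54 K.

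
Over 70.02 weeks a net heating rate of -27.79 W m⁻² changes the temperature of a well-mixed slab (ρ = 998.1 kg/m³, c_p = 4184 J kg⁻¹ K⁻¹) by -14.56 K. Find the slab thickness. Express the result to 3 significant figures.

19.4 m

Heat input Q = F Δt = -27.79 × 4.23×10^7 s = -1.18×10^9 J/m².
Required areal heat capacity C = Q / ΔT = 8.08×10^7 J/(m²·K).
Depth D = C / (ρ c_p) = 8.08×10^7 / (998.1 × 4184) = 19.4 m.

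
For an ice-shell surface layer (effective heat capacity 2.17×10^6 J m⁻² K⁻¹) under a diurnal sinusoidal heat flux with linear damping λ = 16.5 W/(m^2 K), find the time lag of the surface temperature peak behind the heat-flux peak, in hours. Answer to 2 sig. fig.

Areal heat capacity C = 2.17×10^6 J m⁻² K⁻¹ (given).
ω = 2π / 86400 s = 7.27×10^-5 s⁻¹.
Phase lag φ = arctan(Cω/λ) = arctan(158/16.5) = 1.47 rad.
Time lag = φ / ω = 1.47 / 7.27×10^-5 = 20200 s = 5.60 hours.

5.6 hours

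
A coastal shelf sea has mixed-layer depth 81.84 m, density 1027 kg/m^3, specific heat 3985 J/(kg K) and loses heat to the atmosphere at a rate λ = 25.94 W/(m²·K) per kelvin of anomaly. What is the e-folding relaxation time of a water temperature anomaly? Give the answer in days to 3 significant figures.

149 days

Areal heat capacity C = ρ c_p D = 1027 × 3985 × 81.84 = 3.35×10^8 J/(m²·K).
Relaxation time τ = C / λ = 3.35×10^8 / 25.94 = 1.29×10^7 s.
In days: 1.29×10^7 s / (86400 s/day) = 149 days.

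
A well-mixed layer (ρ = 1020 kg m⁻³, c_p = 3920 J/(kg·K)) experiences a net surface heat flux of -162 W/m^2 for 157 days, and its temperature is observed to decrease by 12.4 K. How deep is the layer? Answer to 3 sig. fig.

44.3 m

Heat input Q = F Δt = -162 × 1.36×10^7 s = -2.20×10^9 J/m².
Required areal heat capacity C = Q / ΔT = 1.77×10^8 J/(m²·K).
Depth D = C / (ρ c_p) = 1.77×10^8 / (1020 × 3920) = 44.3 m.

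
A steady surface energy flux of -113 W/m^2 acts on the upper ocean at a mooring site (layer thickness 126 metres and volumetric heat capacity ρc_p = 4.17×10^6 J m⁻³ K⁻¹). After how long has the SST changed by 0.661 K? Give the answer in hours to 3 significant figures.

854 hours

Areal heat capacity C = ρc_p × D = 4.17×10^6 × 126 = 5.25×10^8 J/(m^2 K).
Time required: Δt = C ΔT / F = 5.25×10^8 × -0.661 / -113 = 3.07×10^6 s.
In hours: 3.07×10^6 s / (3600 s/hour) = 854 hours.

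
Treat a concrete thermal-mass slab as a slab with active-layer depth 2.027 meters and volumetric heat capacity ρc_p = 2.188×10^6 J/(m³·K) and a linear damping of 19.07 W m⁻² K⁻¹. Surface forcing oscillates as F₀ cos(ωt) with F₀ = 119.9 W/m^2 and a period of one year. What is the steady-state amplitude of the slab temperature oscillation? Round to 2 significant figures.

6.3 K

Areal heat capacity C = ρc_p × D = 2.188×10^6 × 2.027 = 4.44×10^6 J m⁻² K⁻¹.
Angular frequency ω = 2π / T = 2π / 3.15×10^7 s = 1.99×10^-7 s⁻¹.
√((Cω)² + λ²) = √((0.884)² + 19.07²) = 19.1 W/(m²·K).
Amplitude A = F₀ / √((Cω)²+λ²) = 119.9 / 19.1 = 6.28 K.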